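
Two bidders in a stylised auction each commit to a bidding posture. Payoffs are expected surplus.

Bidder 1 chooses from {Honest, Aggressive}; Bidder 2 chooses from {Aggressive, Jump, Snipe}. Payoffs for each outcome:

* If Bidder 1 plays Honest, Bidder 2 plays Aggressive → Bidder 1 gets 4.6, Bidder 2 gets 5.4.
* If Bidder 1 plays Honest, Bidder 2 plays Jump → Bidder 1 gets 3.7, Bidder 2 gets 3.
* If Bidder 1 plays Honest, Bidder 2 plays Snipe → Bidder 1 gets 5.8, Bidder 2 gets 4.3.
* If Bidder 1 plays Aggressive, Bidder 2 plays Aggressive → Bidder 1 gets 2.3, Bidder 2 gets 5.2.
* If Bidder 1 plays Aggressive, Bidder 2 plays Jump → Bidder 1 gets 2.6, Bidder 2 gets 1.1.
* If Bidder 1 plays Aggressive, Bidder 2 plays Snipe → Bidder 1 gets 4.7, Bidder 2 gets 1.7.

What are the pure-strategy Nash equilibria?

For each player, find the best response to each opponent profile; mutual best responses are the pure NE.
Bidder 1 against Aggressive: payoffs 4.6, 2.3 → best response Honest.
Bidder 1 against Jump: payoffs 3.7, 2.6 → best response Honest.
Bidder 1 against Snipe: payoffs 5.8, 4.7 → best response Honest.
Bidder 2 against Honest: payoffs 5.4, 3, 4.3 → best response Aggressive.
Bidder 2 against Aggressive: payoffs 5.2, 1.1, 1.7 → best response Aggressive.
Mutual best responses: (Honest, Aggressive).

Pure NE: (Honest, Aggressive)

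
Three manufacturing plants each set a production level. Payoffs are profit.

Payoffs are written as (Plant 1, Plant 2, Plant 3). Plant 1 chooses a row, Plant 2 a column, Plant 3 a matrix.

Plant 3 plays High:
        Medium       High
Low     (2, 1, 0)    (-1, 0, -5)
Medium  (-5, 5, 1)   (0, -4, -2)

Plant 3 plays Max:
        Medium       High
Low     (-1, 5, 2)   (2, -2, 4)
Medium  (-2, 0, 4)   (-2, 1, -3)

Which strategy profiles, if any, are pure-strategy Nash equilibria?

Plant 1 against (Medium, High): payoffs 2, -5 → best response Low.
Plant 1 against (Medium, Max): payoffs -1, -2 → best response Low.
Plant 1 against (High, High): payoffs -1, 0 → best response Medium.
Plant 1 against (High, Max): payoffs 2, -2 → best response Low.
Plant 2 against (Low, High): payoffs 1, 0 → best response Medium.
Plant 2 against (Low, Max): payoffs 5, -2 → best response Medium.
Plant 2 against (Medium, High): payoffs 5, -4 → best response Medium.
Plant 2 against (Medium, Max): payoffs 0, 1 → best response High.
Plant 3 against (Low, Medium): payoffs 0, 2 → best response Max.
Plant 3 against (Low, High): payoffs -5, 4 → best response Max.
Plant 3 against (Medium, Medium): payoffs 1, 4 → best response Max.
Plant 3 against (Medium, High): payoffs -2, -3 → best response High.
Mutual best responses: (Low, Medium, Max).

Pure NE: (Low, Medium, Max)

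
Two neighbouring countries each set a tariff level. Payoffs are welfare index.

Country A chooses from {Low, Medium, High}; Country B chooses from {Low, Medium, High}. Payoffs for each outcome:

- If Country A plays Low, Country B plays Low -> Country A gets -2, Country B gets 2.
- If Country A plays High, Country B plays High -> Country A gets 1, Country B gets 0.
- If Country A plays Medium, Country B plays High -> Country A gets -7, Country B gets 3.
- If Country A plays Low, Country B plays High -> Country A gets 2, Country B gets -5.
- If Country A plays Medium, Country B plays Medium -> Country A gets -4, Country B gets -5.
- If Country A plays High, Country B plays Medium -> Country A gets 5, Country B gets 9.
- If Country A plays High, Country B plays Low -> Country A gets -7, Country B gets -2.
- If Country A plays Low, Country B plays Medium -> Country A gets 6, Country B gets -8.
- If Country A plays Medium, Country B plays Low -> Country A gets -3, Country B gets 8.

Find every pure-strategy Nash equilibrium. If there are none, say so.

Pure NE: (Low, Low)

Country A against Low: payoffs -2, -3, -7 → best response Low.
Country A against Medium: payoffs 6, -4, 5 → best response Low.
Country A against High: payoffs 2, -7, 1 → best response Low.
Country B against Low: payoffs 2, -8, -5 → best response Low.
Country B against Medium: payoffs 8, -5, 3 → best response Low.
Country B against High: payoffs -2, 9, 0 → best response Medium.
Mutual best responses: (Low, Low).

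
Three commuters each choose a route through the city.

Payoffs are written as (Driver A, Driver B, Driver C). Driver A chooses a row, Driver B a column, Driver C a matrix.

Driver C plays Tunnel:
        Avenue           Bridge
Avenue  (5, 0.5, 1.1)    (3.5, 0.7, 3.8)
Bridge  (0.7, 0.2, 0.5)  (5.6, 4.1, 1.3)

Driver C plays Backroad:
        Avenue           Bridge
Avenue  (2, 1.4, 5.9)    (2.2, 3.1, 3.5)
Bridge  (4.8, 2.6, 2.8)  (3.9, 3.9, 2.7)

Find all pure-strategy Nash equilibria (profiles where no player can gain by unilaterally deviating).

Mark each player's best response to every combination of opponents' strategies; a profile where every player is best-responding is a pure Nash equilibrium.
Driver A against (Avenue, Tunnel): payoffs 5, 0.7 → best response Avenue.
Driver A against (Avenue, Backroad): payoffs 2, 4.8 → best response Bridge.
Driver A against (Bridge, Tunnel): payoffs 3.5, 5.6 → best response Bridge.
Driver A against (Bridge, Backroad): payoffs 2.2, 3.9 → best response Bridge.
Driver B against (Avenue, Tunnel): payoffs 0.5, 0.7 → best response Bridge.
Driver B against (Avenue, Backroad): payoffs 1.4, 3.1 → best response Bridge.
Driver B against (Bridge, Tunnel): payoffs 0.2, 4.1 → best response Bridge.
Driver B against (Bridge, Backroad): payoffs 2.6, 3.9 → best response Bridge.
Driver C against (Avenue, Avenue): payoffs 1.1, 5.9 → best response Backroad.
Driver C against (Avenue, Bridge): payoffs 3.8, 3.5 → best response Tunnel.
Driver C against (Bridge, Avenue): payoffs 0.5, 2.8 → best response Backroad.
Driver C against (Bridge, Bridge): payoffs 1.3, 2.7 → best response Backroad.
Mutual best responses: (Bridge, Bridge, Backroad).

Pure NE: (Bridge, Bridge, Backroad)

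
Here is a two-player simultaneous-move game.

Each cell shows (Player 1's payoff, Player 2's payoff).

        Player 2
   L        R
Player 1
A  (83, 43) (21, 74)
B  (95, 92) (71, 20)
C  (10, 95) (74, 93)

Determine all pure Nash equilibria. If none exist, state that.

(B, L)

Player 1 against L: payoffs 83, 95, 10 → best response B.
Player 1 against R: payoffs 21, 71, 74 → best response C.
Player 2 against A: payoffs 43, 74 → best response R.
Player 2 against B: payoffs 92, 20 → best response L.
Player 2 against C: payoffs 95, 93 → best response L.
Mutual best responses: (B, L).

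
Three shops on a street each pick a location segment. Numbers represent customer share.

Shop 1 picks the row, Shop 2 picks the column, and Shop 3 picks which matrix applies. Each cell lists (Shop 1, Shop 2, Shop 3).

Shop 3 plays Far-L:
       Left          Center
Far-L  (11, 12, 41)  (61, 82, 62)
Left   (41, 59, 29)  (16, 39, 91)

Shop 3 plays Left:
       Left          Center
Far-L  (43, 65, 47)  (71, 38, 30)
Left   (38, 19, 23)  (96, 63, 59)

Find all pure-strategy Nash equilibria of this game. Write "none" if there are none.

Shop 1 against (Left, Far-L): payoffs 11, 41 → best response Left.
Shop 1 against (Left, Left): payoffs 43, 38 → best response Far-L.
Shop 1 against (Center, Far-L): payoffs 61, 16 → best response Far-L.
Shop 1 against (Center, Left): payoffs 71, 96 → best response Left.
Shop 2 against (Far-L, Far-L): payoffs 12, 82 → best response Center.
Shop 2 against (Far-L, Left): payoffs 65, 38 → best response Left.
Shop 2 against (Left, Far-L): payoffs 59, 39 → best response Left.
Shop 2 against (Left, Left): payoffs 19, 63 → best response Center.
Shop 3 against (Far-L, Left): payoffs 41, 47 → best response Left.
Shop 3 against (Far-L, Center): payoffs 62, 30 → best response Far-L.
Shop 3 against (Left, Left): payoffs 29, 23 → best response Far-L.
Shop 3 against (Left, Center): payoffs 91, 59 → best response Far-L.
Mutual best responses: (Far-L, Left, Left); (Far-L, Center, Far-L); (Left, Left, Far-L).

Pure-strategy Nash equilibria: (Far-L, Left, Left); (Far-L, Center, Far-L); (Left, Left, Far-L)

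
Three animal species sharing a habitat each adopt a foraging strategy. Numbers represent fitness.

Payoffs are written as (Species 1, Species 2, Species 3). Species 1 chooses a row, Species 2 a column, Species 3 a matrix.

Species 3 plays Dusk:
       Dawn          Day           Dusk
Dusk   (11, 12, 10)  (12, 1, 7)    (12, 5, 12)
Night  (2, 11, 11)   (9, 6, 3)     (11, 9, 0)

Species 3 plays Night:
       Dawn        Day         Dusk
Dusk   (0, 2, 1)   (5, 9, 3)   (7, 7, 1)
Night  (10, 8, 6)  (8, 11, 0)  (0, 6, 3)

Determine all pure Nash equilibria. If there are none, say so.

(Dusk, Dawn, Dusk)

Species 1 against (Dawn, Dusk): payoffs 11, 2 → best response Dusk.
Species 1 against (Dawn, Night): payoffs 0, 10 → best response Night.
Species 1 against (Day, Dusk): payoffs 12, 9 → best response Dusk.
Species 1 against (Day, Night): payoffs 5, 8 → best response Night.
Species 1 against (Dusk, Dusk): payoffs 12, 11 → best response Dusk.
Species 1 against (Dusk, Night): payoffs 7, 0 → best response Dusk.
Species 2 against (Dusk, Dusk): payoffs 12, 1, 5 → best response Dawn.
Species 2 against (Dusk, Night): payoffs 2, 9, 7 → best response Day.
Species 2 against (Night, Dusk): payoffs 11, 6, 9 → best response Dawn.
Species 2 against (Night, Night): payoffs 8, 11, 6 → best response Day.
Species 3 against (Dusk, Dawn): payoffs 10, 1 → best response Dusk.
Species 3 against (Dusk, Day): payoffs 7, 3 → best response Dusk.
Species 3 against (Dusk, Dusk): payoffs 12, 1 → best response Dusk.
Species 3 against (Night, Dawn): payoffs 11, 6 → best response Dusk.
Species 3 against (Night, Day): payoffs 3, 0 → best response Dusk.
Species 3 against (Night, Dusk): payoffs 0, 3 → best response Night.
Mutual best responses: (Dusk, Dawn, Dusk).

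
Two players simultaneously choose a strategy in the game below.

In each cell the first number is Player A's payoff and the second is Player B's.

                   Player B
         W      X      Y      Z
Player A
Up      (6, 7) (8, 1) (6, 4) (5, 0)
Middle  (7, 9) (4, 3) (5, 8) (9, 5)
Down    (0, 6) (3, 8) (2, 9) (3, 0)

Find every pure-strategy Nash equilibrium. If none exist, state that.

The unique pure-strategy Nash equilibrium is (Middle, W).

(Up, W): Player A can switch to Middle (6 → 7). Not NE.
(Up, X): Player B can switch to W (1 → 7). Not NE.
(Up, Y): Player B can switch to W (4 → 7). Not NE.
(Up, Z): Player A can switch to Middle (5 → 9). Not NE.
(Middle, W): Player A gets 7, best alternative 6; Player B gets 9, best alternative 8. No profitable deviation — NE.
(Middle, X): Player A can switch to Up (4 → 8). Not NE.
(Middle, Y): Player A can switch to Up (5 → 6). Not NE.
(Middle, Z): Player B can switch to W (5 → 9). Not NE.
(Down, W): Player A can switch to Up (0 → 6). Not NE.
(Down, X): Player A can switch to Up (3 → 8). Not NE.
(Down, Y): Player A can switch to Up (2 → 6). Not NE.
(The remaining 1 profile has a profitable deviation by the same check.)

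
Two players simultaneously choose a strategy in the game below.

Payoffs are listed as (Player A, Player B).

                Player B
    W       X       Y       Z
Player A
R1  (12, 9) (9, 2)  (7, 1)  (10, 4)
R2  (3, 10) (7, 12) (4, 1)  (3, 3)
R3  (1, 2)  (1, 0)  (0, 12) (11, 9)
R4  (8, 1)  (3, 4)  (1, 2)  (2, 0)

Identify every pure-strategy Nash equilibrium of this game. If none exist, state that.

Pure NE: (R1, W)

Player A against W: payoffs 12, 3, 1, 8 → best response R1.
Player A against X: payoffs 9, 7, 1, 3 → best response R1.
Player A against Y: payoffs 7, 4, 0, 1 → best response R1.
Player A against Z: payoffs 10, 3, 11, 2 → best response R3.
Player B against R1: payoffs 9, 2, 1, 4 → best response W.
Player B against R2: payoffs 10, 12, 1, 3 → best response X.
Player B against R3: payoffs 2, 0, 12, 9 → best response Y.
Player B against R4: payoffs 1, 4, 2, 0 → best response X.
Mutual best responses: (R1, W).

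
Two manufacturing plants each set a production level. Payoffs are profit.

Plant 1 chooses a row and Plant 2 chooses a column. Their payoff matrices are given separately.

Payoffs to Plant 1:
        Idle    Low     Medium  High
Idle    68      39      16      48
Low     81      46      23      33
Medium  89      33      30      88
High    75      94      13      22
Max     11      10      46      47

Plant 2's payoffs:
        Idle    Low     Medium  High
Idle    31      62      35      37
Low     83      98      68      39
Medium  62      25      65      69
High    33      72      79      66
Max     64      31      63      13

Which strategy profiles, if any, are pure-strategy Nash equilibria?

Mark each player's best response to every combination of opponents' strategies; a profile where every player is best-responding is a pure Nash equilibrium.
Plant 1 against Idle: payoffs 68, 81, 89, 75, 11 → best response Medium.
Plant 1 against Low: payoffs 39, 46, 33, 94, 10 → best response High.
Plant 1 against Medium: payoffs 16, 23, 30, 13, 46 → best response Max.
Plant 1 against High: payoffs 48, 33, 88, 22, 47 → best response Medium.
Plant 2 against Idle: payoffs 31, 62, 35, 37 → best response Low.
Plant 2 against Low: payoffs 83, 98, 68, 39 → best response Low.
Plant 2 against Medium: payoffs 62, 25, 65, 69 → best response High.
Plant 2 against High: payoffs 33, 72, 79, 66 → best response Medium.
Plant 2 against Max: payoffs 64, 31, 63, 13 → best response Idle.
Mutual best responses: (Medium, High).

The unique pure-strategy Nash equilibrium is (Medium, High).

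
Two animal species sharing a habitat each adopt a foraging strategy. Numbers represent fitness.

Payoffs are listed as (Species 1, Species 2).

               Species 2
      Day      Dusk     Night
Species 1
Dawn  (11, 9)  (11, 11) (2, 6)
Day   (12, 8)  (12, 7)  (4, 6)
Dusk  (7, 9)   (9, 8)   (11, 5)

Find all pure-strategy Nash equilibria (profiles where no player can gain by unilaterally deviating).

(Dawn, Day): Species 1 can switch to Day (11 → 12). Not NE.
(Dawn, Dusk): Species 1 can switch to Day (11 → 12). Not NE.
(Dawn, Night): Species 1 can switch to Day (2 → 4). Not NE.
(Day, Day): Species 1 gets 12, best alternative 11; Species 2 gets 8, best alternative 7. No profitable deviation — NE.
(Day, Dusk): Species 2 can switch to Day (7 → 8). Not NE.
(Day, Night): Species 1 can switch to Dusk (4 → 11). Not NE.
(Dusk, Day): Species 1 can switch to Dawn (7 → 11). Not NE.
(Dusk, Dusk): Species 1 can switch to Dawn (9 → 11). Not NE.
(Dusk, Night): Species 2 can switch to Day (5 → 9). Not NE.

The unique pure-strategy Nash equilibrium is (Day, Day).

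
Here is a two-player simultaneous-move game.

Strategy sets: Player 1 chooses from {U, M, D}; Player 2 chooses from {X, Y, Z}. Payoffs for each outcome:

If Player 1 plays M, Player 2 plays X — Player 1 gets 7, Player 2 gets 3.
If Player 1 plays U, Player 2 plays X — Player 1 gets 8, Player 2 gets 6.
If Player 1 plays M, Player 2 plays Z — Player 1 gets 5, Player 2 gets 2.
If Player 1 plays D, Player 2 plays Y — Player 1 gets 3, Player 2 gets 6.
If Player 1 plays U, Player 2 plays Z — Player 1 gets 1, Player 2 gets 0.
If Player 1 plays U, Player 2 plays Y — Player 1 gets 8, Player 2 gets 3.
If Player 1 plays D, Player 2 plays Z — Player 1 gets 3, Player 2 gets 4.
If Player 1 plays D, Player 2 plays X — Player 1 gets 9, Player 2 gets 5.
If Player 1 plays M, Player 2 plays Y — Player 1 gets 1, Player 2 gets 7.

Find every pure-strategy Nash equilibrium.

none

Check each profile: it is a Nash equilibrium iff no player can strictly gain by switching unilaterally.
(U, X): Player 1 can switch to D (8 → 9). Not NE.
(U, Y): Player 2 can switch to X (3 → 6). Not NE.
(U, Z): Player 1 can switch to M (1 → 5). Not NE.
(M, X): Player 1 can switch to U (7 → 8). Not NE.
(M, Y): Player 1 can switch to U (1 → 8). Not NE.
(M, Z): Player 2 can switch to X (2 → 3). Not NE.
(D, X): Player 2 can switch to Y (5 → 6). Not NE.
(D, Y): Player 1 can switch to U (3 → 8). Not NE.
(The remaining 1 profile has a profitable deviation by the same check.)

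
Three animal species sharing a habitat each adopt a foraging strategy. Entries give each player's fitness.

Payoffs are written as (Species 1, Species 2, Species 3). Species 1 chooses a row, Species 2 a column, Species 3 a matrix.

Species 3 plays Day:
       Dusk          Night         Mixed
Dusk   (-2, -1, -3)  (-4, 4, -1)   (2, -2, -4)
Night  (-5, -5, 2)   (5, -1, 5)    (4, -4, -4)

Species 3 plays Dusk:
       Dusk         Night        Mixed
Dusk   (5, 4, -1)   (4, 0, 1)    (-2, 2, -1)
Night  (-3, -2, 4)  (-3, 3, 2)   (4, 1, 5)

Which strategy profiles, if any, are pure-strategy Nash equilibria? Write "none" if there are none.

Species 1 against (Dusk, Day): payoffs -2, -5 → best response Dusk.
Species 1 against (Dusk, Dusk): payoffs 5, -3 → best response Dusk.
Species 1 against (Night, Day): payoffs -4, 5 → best response Night.
Species 1 against (Night, Dusk): payoffs 4, -3 → best response Dusk.
Species 1 against (Mixed, Day): payoffs 2, 4 → best response Night.
Species 1 against (Mixed, Dusk): payoffs -2, 4 → best response Night.
Species 2 against (Dusk, Day): payoffs -1, 4, -2 → best response Night.
Species 2 against (Dusk, Dusk): payoffs 4, 0, 2 → best response Dusk.
Species 2 against (Night, Day): payoffs -5, -1, -4 → best response Night.
Species 2 against (Night, Dusk): payoffs -2, 3, 1 → best response Night.
Species 3 against (Dusk, Dusk): payoffs -3, -1 → best response Dusk.
Species 3 against (Dusk, Night): payoffs -1, 1 → best response Dusk.
Species 3 against (Dusk, Mixed): payoffs -4, -1 → best response Dusk.
Species 3 against (Night, Dusk): payoffs 2, 4 → best response Dusk.
Species 3 against (Night, Night): payoffs 5, 2 → best response Day.
Species 3 against (Night, Mixed): payoffs -4, 5 → best response Dusk.
Mutual best responses: (Dusk, Dusk, Dusk); (Night, Night, Day).

(Dusk, Dusk, Dusk), (Night, Night, Day)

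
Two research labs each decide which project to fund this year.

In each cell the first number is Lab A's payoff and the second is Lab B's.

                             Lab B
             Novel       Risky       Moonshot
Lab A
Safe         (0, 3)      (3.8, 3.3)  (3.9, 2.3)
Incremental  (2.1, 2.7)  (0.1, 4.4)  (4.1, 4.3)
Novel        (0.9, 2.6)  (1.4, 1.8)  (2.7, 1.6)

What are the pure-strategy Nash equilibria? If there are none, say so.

(Safe, Novel): Lab A can switch to Incremental (0 → 2.1). Not NE.
(Safe, Risky): Lab A gets 3.8, best alternative 1.4; Lab B gets 3.3, best alternative 3. No profitable deviation — NE.
(Safe, Moonshot): Lab A can switch to Incremental (3.9 → 4.1). Not NE.
(Incremental, Novel): Lab B can switch to Risky (2.7 → 4.4). Not NE.
(Incremental, Risky): Lab A can switch to Safe (0.1 → 3.8). Not NE.
(Incremental, Moonshot): Lab B can switch to Risky (4.3 → 4.4). Not NE.
(Novel, Novel): Lab A can switch to Incremental (0.9 → 2.1). Not NE.
(Novel, Risky): Lab A can switch to Safe (1.4 → 3.8). Not NE.
(Novel, Moonshot): Lab A can switch to Safe (2.7 → 3.9). Not NE.

Pure NE: (Safe, Risky)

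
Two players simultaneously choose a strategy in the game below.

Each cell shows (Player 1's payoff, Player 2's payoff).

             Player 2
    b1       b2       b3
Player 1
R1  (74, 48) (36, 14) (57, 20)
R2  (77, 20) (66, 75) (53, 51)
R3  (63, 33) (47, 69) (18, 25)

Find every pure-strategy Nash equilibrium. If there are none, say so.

The unique pure-strategy Nash equilibrium is (R2, b2).

Player 1 against b1: payoffs 74, 77, 63 → best response R2.
Player 1 against b2: payoffs 36, 66, 47 → best response R2.
Player 1 against b3: payoffs 57, 53, 18 → best response R1.
Player 2 against R1: payoffs 48, 14, 20 → best response b1.
Player 2 against R2: payoffs 20, 75, 51 → best response b2.
Player 2 against R3: payoffs 33, 69, 25 → best response b2.
Mutual best responses: (R2, b2).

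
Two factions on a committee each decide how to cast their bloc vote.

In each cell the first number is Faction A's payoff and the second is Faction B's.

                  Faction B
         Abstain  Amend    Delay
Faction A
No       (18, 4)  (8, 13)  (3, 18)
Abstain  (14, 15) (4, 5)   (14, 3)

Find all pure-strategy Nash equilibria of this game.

For each player, find the best response to each opponent profile; mutual best responses are the pure NE.
Faction A against Abstain: payoffs 18, 14 → best response No.
Faction A against Amend: payoffs 8, 4 → best response No.
Faction A against Delay: payoffs 3, 14 → best response Abstain.
Faction B against No: payoffs 4, 13, 18 → best response Delay.
Faction B against Abstain: payoffs 15, 5, 3 → best response Abstain.
No profile is a mutual best response for all players.

No pure-strategy Nash equilibrium.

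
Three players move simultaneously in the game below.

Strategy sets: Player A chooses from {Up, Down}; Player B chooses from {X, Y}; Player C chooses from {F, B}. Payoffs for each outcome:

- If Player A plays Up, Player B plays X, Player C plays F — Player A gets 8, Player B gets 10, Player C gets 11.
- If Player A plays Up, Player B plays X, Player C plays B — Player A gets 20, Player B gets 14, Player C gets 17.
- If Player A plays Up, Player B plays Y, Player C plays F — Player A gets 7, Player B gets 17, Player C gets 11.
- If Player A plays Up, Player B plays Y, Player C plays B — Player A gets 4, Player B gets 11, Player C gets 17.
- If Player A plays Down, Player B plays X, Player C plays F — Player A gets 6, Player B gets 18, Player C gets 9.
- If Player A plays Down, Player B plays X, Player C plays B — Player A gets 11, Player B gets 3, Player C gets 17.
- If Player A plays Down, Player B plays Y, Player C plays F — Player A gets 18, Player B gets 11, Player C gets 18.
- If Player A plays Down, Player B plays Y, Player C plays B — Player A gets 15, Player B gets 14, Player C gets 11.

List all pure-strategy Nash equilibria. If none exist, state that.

Check each profile: it is a Nash equilibrium iff no player can strictly gain by switching unilaterally.
(Up, X, F): Player B can switch to Y (10 → 17). Not NE.
(Up, X, B): Player A gets 20, best alternative 11; Player B gets 14, best alternative 11; Player C gets 17, best alternative 11. No profitable deviation — NE.
(Up, Y, F): Player A can switch to Down (7 → 18). Not NE.
(Up, Y, B): Player A can switch to Down (4 → 15). Not NE.
(Down, X, F): Player A can switch to Up (6 → 8). Not NE.
(Down, X, B): Player A can switch to Up (11 → 20). Not NE.
(Down, Y, F): Player B can switch to X (11 → 18). Not NE.
(The remaining 1 profile has a profitable deviation by the same check.)

The unique pure-strategy Nash equilibrium is (Up, X, B).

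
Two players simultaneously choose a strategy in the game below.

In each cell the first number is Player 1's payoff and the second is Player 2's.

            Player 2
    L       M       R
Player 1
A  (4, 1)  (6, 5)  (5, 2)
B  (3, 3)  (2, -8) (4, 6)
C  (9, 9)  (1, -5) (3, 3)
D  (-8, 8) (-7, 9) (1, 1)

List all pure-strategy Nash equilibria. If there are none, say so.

Mark each player's best response to every combination of opponents' strategies; a profile where every player is best-responding is a pure Nash equilibrium.
Player 1 against L: payoffs 4, 3, 9, -8 → best response C.
Player 1 against M: payoffs 6, 2, 1, -7 → best response A.
Player 1 against R: payoffs 5, 4, 3, 1 → best response A.
Player 2 against A: payoffs 1, 5, 2 → best response M.
Player 2 against B: payoffs 3, -8, 6 → best response R.
Player 2 against C: payoffs 9, -5, 3 → best response L.
Player 2 against D: payoffs 8, 9, 1 → best response M.
Mutual best responses: (A, M); (C, L).

(A, M) and (C, L)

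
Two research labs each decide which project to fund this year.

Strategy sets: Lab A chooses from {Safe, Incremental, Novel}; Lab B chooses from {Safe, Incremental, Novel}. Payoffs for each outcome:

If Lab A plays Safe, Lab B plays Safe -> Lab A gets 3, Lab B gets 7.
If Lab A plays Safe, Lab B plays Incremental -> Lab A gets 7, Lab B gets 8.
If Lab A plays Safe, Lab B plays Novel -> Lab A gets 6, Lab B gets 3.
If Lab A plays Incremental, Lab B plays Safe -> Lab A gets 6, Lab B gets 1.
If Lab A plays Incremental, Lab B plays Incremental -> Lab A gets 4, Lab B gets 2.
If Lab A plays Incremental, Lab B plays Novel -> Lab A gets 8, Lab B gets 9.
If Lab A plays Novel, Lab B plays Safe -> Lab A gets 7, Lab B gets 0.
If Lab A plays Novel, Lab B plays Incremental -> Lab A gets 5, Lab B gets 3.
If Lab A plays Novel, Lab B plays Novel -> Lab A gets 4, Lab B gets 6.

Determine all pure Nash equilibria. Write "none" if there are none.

Mark each player's best response to every combination of opponents' strategies; a profile where every player is best-responding is a pure Nash equilibrium.
Lab A against Safe: payoffs 3, 6, 7 → best response Novel.
Lab A against Incremental: payoffs 7, 4, 5 → best response Safe.
Lab A against Novel: payoffs 6, 8, 4 → best response Incremental.
Lab B against Safe: payoffs 7, 8, 3 → best response Incremental.
Lab B against Incremental: payoffs 1, 2, 9 → best response Novel.
Lab B against Novel: payoffs 0, 3, 6 → best response Novel.
Mutual best responses: (Safe, Incremental); (Incremental, Novel).

Pure-strategy Nash equilibria: (Safe, Incremental) and (Incremental, Novel)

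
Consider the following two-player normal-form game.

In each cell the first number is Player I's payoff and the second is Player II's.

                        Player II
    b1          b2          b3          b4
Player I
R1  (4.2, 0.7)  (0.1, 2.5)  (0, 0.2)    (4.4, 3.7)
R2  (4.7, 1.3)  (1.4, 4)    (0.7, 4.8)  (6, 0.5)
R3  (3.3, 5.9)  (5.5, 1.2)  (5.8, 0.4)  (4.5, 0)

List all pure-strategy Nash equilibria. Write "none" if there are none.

This game has no pure Nash equilibrium.

Player I against b1: payoffs 4.2, 4.7, 3.3 → best response R2.
Player I against b2: payoffs 0.1, 1.4, 5.5 → best response R3.
Player I against b3: payoffs 0, 0.7, 5.8 → best response R3.
Player I against b4: payoffs 4.4, 6, 4.5 → best response R2.
Player II against R1: payoffs 0.7, 2.5, 0.2, 3.7 → best response b4.
Player II against R2: payoffs 1.3, 4, 4.8, 0.5 → best response b3.
Player II against R3: payoffs 5.9, 1.2, 0.4, 0 → best response b1.
No profile is a mutual best response for all players.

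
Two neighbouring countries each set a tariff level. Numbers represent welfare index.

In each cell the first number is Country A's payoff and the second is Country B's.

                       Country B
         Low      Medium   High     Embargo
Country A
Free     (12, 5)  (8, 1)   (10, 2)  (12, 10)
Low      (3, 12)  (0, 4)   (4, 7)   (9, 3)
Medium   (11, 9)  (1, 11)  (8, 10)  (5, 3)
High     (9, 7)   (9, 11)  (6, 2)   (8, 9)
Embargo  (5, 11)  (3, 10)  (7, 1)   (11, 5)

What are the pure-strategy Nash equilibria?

Country A against Low: payoffs 12, 3, 11, 9, 5 → best response Free.
Country A against Medium: payoffs 8, 0, 1, 9, 3 → best response High.
Country A against High: payoffs 10, 4, 8, 6, 7 → best response Free.
Country A against Embargo: payoffs 12, 9, 5, 8, 11 → best response Free.
Country B against Free: payoffs 5, 1, 2, 10 → best response Embargo.
Country B against Low: payoffs 12, 4, 7, 3 → best response Low.
Country B against Medium: payoffs 9, 11, 10, 3 → best response Medium.
Country B against High: payoffs 7, 11, 2, 9 → best response Medium.
Country B against Embargo: payoffs 11, 10, 1, 5 → best response Low.
Mutual best responses: (Free, Embargo); (High, Medium).

(Free, Embargo) and (High, Medium)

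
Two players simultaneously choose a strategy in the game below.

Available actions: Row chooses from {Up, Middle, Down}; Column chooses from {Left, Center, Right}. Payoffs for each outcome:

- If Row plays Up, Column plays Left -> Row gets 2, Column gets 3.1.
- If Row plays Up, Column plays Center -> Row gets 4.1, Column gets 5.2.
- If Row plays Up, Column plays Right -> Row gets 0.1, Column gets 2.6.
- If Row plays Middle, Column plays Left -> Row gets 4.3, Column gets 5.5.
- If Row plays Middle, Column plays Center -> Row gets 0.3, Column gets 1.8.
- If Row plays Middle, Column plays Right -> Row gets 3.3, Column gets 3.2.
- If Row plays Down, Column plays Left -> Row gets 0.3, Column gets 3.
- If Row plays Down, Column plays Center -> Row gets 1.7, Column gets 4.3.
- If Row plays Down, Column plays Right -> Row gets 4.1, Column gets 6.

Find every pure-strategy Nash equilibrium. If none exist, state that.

For each player, find the best response to each opponent profile; mutual best responses are the pure NE.
Row against Left: payoffs 2, 4.3, 0.3 → best response Middle.
Row against Center: payoffs 4.1, 0.3, 1.7 → best response Up.
Row against Right: payoffs 0.1, 3.3, 4.1 → best response Down.
Column against Up: payoffs 3.1, 5.2, 2.6 → best response Center.
Column against Middle: payoffs 5.5, 1.8, 3.2 → best response Left.
Column against Down: payoffs 3, 4.3, 6 → best response Right.
Mutual best responses: (Up, Center); (Middle, Left); (Down, Right).

(Up, Center), (Middle, Left), (Down, Right)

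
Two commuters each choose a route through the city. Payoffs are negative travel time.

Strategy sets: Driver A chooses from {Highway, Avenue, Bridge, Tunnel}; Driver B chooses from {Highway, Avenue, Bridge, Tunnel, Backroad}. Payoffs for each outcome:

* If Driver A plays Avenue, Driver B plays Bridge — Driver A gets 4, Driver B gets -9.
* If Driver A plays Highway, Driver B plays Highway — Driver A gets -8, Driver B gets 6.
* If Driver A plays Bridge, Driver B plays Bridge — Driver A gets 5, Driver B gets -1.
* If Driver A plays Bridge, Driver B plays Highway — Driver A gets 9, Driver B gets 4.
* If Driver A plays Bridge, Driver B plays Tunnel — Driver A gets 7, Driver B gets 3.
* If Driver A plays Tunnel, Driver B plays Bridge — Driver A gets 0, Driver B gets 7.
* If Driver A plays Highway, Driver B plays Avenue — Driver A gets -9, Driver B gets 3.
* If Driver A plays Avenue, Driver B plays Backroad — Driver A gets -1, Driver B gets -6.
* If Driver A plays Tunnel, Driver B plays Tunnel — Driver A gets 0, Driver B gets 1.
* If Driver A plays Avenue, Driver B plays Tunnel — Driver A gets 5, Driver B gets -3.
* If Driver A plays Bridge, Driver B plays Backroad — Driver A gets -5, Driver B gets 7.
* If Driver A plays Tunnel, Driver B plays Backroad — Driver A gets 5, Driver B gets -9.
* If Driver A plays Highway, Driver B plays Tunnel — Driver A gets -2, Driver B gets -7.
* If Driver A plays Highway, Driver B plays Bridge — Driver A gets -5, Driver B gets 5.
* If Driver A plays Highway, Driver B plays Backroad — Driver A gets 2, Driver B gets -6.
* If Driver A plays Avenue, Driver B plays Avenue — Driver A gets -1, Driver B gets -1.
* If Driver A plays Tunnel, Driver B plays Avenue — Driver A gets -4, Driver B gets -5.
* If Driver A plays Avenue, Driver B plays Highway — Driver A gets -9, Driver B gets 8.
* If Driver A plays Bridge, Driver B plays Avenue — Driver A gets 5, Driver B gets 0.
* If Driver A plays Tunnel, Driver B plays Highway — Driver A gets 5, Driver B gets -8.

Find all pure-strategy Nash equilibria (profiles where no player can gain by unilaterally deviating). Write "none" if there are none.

There is no pure-strategy Nash equilibrium.

Driver A against Highway: payoffs -8, -9, 9, 5 → best response Bridge.
Driver A against Avenue: payoffs -9, -1, 5, -4 → best response Bridge.
Driver A against Bridge: payoffs -5, 4, 5, 0 → best response Bridge.
Driver A against Tunnel: payoffs -2, 5, 7, 0 → best response Bridge.
Driver A against Backroad: payoffs 2, -1, -5, 5 → best response Tunnel.
Driver B against Highway: payoffs 6, 3, 5, -7, -6 → best response Highway.
Driver B against Avenue: payoffs 8, -1, -9, -3, -6 → best response Highway.
Driver B against Bridge: payoffs 4, 0, -1, 3, 7 → best response Backroad.
Driver B against Tunnel: payoffs -8, -5, 7, 1, -9 → best response Bridge.
No profile is a mutual best response for all players.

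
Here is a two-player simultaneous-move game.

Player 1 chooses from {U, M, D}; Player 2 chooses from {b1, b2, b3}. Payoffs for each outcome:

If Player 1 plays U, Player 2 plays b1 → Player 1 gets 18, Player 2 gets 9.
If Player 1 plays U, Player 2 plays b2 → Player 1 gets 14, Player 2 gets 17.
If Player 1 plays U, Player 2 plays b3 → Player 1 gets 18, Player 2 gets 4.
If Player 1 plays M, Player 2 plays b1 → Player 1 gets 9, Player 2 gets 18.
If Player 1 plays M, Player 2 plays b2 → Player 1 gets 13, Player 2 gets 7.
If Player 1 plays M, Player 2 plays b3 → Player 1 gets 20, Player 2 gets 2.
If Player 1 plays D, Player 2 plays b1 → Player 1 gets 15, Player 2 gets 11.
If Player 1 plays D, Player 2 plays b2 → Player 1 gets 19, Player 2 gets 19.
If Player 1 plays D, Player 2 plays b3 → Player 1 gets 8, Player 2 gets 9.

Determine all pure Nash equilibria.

The unique pure-strategy Nash equilibrium is (D, b2).

(U, b1): Player 2 can switch to b2 (9 → 17). Not NE.
(U, b2): Player 1 can switch to D (14 → 19). Not NE.
(U, b3): Player 1 can switch to M (18 → 20). Not NE.
(M, b1): Player 1 can switch to U (9 → 18). Not NE.
(M, b2): Player 1 can switch to U (13 → 14). Not NE.
(M, b3): Player 2 can switch to b1 (2 → 18). Not NE.
(D, b1): Player 1 can switch to U (15 → 18). Not NE.
(D, b2): Player 1 gets 19, best alternative 14; Player 2 gets 19, best alternative 11. No profitable deviation — NE.
(D, b3): Player 1 can switch to U (8 → 18). Not NE.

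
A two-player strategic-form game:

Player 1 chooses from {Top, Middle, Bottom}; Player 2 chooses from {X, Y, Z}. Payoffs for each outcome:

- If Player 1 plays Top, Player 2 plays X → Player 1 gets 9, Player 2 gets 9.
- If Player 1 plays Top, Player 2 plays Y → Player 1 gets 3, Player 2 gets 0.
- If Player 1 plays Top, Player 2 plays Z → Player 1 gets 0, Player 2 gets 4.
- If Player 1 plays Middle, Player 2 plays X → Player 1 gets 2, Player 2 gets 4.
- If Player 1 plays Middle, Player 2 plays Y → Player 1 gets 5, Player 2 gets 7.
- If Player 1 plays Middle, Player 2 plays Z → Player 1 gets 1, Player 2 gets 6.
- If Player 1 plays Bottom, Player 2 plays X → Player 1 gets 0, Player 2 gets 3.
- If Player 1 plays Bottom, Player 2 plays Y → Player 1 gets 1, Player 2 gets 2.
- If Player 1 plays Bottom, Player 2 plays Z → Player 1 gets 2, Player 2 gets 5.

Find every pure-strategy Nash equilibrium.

Pure-strategy Nash equilibria: (Top, X); (Middle, Y); (Bottom, Z)

Mark each player's best response to every combination of opponents' strategies; a profile where every player is best-responding is a pure Nash equilibrium.
Player 1 against X: payoffs 9, 2, 0 → best response Top.
Player 1 against Y: payoffs 3, 5, 1 → best response Middle.
Player 1 against Z: payoffs 0, 1, 2 → best response Bottom.
Player 2 against Top: payoffs 9, 0, 4 → best response X.
Player 2 against Middle: payoffs 4, 7, 6 → best response Y.
Player 2 against Bottom: payoffs 3, 2, 5 → best response Z.
Mutual best responses: (Top, X); (Middle, Y); (Bottom, Z).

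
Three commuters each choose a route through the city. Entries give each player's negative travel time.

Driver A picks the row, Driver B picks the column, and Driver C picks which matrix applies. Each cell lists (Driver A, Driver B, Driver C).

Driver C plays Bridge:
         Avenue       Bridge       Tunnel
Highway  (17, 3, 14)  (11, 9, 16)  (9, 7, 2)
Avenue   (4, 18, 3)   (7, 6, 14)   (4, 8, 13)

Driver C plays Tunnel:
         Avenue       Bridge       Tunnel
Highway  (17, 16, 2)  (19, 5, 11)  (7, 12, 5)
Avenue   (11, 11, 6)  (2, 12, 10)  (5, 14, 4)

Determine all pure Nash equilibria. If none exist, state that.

The unique pure-strategy Nash equilibrium is (Highway, Bridge, Bridge).

(Highway, Avenue, Bridge): Driver B can switch to Bridge (3 → 9). Not NE.
(Highway, Avenue, Tunnel): Driver C can switch to Bridge (2 → 14). Not NE.
(Highway, Bridge, Bridge): Driver A gets 11, best alternative 7; Driver B gets 9, best alternative 7; Driver C gets 16, best alternative 11. No profitable deviation — NE.
(Highway, Bridge, Tunnel): Driver B can switch to Avenue (5 → 16). Not NE.
(Highway, Tunnel, Bridge): Driver B can switch to Bridge (7 → 9). Not NE.
(Highway, Tunnel, Tunnel): Driver B can switch to Avenue (12 → 16). Not NE.
(Avenue, Avenue, Bridge): Driver A can switch to Highway (4 → 17). Not NE.
(Avenue, Avenue, Tunnel): Driver A can switch to Highway (11 → 17). Not NE.
(Avenue, Bridge, Bridge): Driver A can switch to Highway (7 → 11). Not NE.
(Avenue, Bridge, Tunnel): Driver A can switch to Highway (2 → 19). Not NE.
(Avenue, Tunnel, Bridge): Driver A can switch to Highway (4 → 9). Not NE.
(The remaining 1 profile has a profitable deviation by the same check.)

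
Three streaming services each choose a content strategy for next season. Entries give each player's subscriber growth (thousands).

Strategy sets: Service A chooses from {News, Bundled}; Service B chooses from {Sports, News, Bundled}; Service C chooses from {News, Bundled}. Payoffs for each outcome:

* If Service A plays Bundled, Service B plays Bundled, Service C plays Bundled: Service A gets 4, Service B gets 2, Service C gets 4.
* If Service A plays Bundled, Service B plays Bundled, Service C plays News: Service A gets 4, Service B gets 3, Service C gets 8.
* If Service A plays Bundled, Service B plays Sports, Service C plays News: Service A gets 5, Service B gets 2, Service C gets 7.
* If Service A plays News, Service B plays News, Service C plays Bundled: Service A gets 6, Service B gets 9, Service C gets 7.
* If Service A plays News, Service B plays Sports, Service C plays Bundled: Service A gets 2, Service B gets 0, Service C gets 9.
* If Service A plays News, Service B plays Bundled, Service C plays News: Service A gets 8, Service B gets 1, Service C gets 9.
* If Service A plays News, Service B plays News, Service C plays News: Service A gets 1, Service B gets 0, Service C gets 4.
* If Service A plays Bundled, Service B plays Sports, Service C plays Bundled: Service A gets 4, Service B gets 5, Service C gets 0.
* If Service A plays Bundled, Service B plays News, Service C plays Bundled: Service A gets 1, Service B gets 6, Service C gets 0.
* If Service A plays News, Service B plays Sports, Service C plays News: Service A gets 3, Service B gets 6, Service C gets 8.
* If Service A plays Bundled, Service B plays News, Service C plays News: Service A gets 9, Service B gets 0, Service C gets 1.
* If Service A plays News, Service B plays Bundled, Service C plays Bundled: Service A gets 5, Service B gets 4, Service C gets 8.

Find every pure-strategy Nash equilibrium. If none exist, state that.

(News, News, Bundled)

(News, Sports, News): Service A can switch to Bundled (3 → 5). Not NE.
(News, Sports, Bundled): Service A can switch to Bundled (2 → 4). Not NE.
(News, News, News): Service A can switch to Bundled (1 → 9). Not NE.
(News, News, Bundled): Service A gets 6, best alternative 1; Service B gets 9, best alternative 4; Service C gets 7, best alternative 4. No profitable deviation — NE.
(News, Bundled, News): Service B can switch to Sports (1 → 6). Not NE.
(News, Bundled, Bundled): Service B can switch to News (4 → 9). Not NE.
(Bundled, Sports, News): Service B can switch to Bundled (2 → 3). Not NE.
(The remaining 5 profiles each have a profitable deviation by the same check.)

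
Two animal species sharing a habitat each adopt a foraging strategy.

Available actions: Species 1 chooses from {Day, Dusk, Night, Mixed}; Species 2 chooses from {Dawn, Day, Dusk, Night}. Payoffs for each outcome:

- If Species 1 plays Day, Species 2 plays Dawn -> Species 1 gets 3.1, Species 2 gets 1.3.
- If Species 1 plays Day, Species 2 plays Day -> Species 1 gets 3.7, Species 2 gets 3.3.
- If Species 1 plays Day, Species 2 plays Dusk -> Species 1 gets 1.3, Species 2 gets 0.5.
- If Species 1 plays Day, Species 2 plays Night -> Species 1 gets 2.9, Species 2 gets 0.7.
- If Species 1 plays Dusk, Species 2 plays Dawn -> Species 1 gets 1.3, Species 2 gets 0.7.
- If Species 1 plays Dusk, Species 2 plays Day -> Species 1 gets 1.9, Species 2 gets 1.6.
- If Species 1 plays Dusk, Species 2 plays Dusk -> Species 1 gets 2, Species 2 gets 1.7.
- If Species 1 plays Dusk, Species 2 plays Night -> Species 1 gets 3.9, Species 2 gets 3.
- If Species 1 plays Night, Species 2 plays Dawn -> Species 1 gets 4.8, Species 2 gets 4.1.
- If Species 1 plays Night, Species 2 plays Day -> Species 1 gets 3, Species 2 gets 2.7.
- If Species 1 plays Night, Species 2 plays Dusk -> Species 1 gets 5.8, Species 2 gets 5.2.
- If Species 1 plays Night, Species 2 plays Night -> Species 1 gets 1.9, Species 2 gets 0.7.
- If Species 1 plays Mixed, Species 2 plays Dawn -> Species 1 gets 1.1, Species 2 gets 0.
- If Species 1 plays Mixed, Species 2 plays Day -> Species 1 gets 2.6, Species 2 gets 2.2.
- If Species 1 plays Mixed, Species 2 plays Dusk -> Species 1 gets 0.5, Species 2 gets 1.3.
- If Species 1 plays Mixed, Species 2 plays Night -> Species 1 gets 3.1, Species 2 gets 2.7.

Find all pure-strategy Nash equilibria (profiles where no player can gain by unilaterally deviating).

(Day, Dawn): Species 1 can switch to Night (3.1 → 4.8). Not NE.
(Day, Day): Species 1 gets 3.7, best alternative 3; Species 2 gets 3.3, best alternative 1.3. No profitable deviation — NE.
(Day, Dusk): Species 1 can switch to Dusk (1.3 → 2). Not NE.
(Day, Night): Species 1 can switch to Dusk (2.9 → 3.9). Not NE.
(Dusk, Dawn): Species 1 can switch to Day (1.3 → 3.1). Not NE.
(Dusk, Day): Species 1 can switch to Day (1.9 → 3.7). Not NE.
(Dusk, Dusk): Species 1 can switch to Night (2 → 5.8). Not NE.
(Dusk, Night): Species 1 gets 3.9, best alternative 3.1; Species 2 gets 3, best alternative 1.7. No profitable deviation — NE.
(Night, Dawn): Species 2 can switch to Dusk (4.1 → 5.2). Not NE.
(Night, Day): Species 1 can switch to Day (3 → 3.7). Not NE.
(Night, Dusk): Species 1 gets 5.8, best alternative 2; Species 2 gets 5.2, best alternative 4.1. No profitable deviation — NE.
(Night, Night): Species 1 can switch to Day (1.9 → 2.9). Not NE.
(Mixed, Dawn): Species 1 can switch to Day (1.1 → 3.1). Not NE.
(The remaining 3 profiles each have a profitable deviation by the same check.)

The pure Nash equilibria are (Day, Day), (Dusk, Night), (Night, Dusk).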